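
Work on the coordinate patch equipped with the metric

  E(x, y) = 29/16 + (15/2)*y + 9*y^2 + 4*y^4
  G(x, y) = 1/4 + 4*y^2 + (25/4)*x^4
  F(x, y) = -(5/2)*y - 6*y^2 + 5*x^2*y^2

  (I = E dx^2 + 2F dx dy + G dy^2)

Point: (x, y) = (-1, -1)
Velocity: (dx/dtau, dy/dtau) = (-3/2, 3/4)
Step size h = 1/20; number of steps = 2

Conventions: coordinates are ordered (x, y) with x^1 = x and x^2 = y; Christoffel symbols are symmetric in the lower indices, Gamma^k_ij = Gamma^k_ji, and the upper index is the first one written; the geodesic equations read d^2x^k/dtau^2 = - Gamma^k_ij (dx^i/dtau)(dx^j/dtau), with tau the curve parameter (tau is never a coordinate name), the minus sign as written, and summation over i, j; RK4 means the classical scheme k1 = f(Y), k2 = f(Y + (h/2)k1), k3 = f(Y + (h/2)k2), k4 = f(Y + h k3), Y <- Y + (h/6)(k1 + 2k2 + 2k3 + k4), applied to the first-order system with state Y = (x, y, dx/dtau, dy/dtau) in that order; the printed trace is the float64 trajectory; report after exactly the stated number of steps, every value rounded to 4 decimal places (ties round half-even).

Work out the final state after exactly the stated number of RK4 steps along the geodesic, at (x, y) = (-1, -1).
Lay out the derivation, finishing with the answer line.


f(Y) = (dx/dtau, dy/dtau, -Gamma^x_ij Y'^i Y'^j, -Gamma^y_ij Y'^i Y'^j) with the Gammas evaluated at the stage position; h = 0.050000; intermediate values shown to 6 dp
step 0: x = -1.0000, y = -1.0000, dx/dtau = -1.5000, dy/dtau = 0.7500
step 1:
  k1: at (x, y) = (-1.000000, -1.000000), (dx/dtau, dy/dtau) = (-1.500000, 0.750000); Gamma_xxx = -0.065409, Gamma_xxy = -1.615094, Gamma_xyy = 1.771069, Gamma_yxx = 0.318868, Gamma_yxy = -0.959748, Gamma_yyy = -0.633962; k1 = (-1.500000, 0.750000, -4.483019, -2.520283)
  k2: at (x, y) = (-1.037500, -0.981250), (dx/dtau, dy/dtau) = (-1.612075, 0.686993); Gamma_xxx = -0.066553, Gamma_xxy = -1.587198, Gamma_xyy = 2.041376, Gamma_yxx = 0.244531, Gamma_yxy = -0.970685, Gamma_yyy = -0.680431; k2 = (-1.612075, 0.686993, -4.306083, -2.464386)
  k3: at (x, y) = (-1.040302, -0.982825), (dx/dtau, dy/dtau) = (-1.607652, 0.688390); Gamma_xxx = -0.066548, Gamma_xxy = -1.581370, Gamma_xyy = 2.041099, Gamma_yxx = 0.242016, Gamma_yxy = -0.969663, Gamma_yyy = -0.680907; k3 = (-1.607652, 0.688390, -4.295420, -2.449068)
  k4: at (x, y) = (-1.080383, -0.965580), (dx/dtau, dy/dtau) = (-1.714771, 0.627547); Gamma_xxx = -0.062110, Gamma_xxy = -1.540653, Gamma_xyy = 2.368072, Gamma_yxx = 0.176862, Gamma_yxy = -0.982790, Gamma_yyy = -0.737680; k4 = (-1.714771, 0.627547, -4.065742, -2.344701)
  Y <- Y + (h/6)(k1 + 2k2 + 2k3 + k4): x = -1.0805, y = -0.9656, dx/dtau = -1.7146, dy/dtau = 0.6276
step 2:
  k1: at (x, y) = (-1.080452, -0.965597), (dx/dtau, dy/dtau) = (-1.714598, 0.627568); Gamma_xxx = -0.062102, Gamma_xxy = -1.540528, Gamma_xyy = 2.368268, Gamma_yxx = 0.176794, Gamma_yxy = -0.982782, Gamma_yyy = -0.737723; k1 = (-1.714598, 0.627568, -4.065446, -2.344201)
  k2: at (x, y) = (-1.123317, -0.949908), (dx/dtau, dy/dtau) = (-1.816234, 0.568963); Gamma_xxx = -0.052576, Gamma_xxy = -1.485185, Gamma_xyy = 2.764737, Gamma_yxx = 0.120177, Gamma_yxy = -0.997533, Gamma_yyy = -0.806369; k2 = (-1.816234, 0.568963, -3.791051, -2.197030)
  k3: at (x, y) = (-1.125858, -0.951373), (dx/dtau, dy/dtau) = (-1.809374, 0.572642); Gamma_xxx = -0.052219, Gamma_xxy = -1.479599, Gamma_xyy = 2.764141, Gamma_yxx = 0.118676, Gamma_yxy = -0.996752, Gamma_yyy = -0.806832; k3 = (-1.809374, 0.572642, -3.801549, -2.189465)
  k4: at (x, y) = (-1.170921, -0.936965), (dx/dtau, dy/dtau) = (-1.904675, 0.518094); Gamma_xxx = -0.038074, Gamma_xxy = -1.409278, Gamma_xyy = 3.243596, Gamma_yxx = 0.071013, Gamma_yxy = -1.012758, Gamma_yyy = -0.888516; k4 = (-1.904675, 0.518094, -3.513881, -2.017903)
  Y <- Y + (h/6)(k1 + 2k2 + 2k3 + k4): x = -1.1710, y = -0.9370, dx/dtau = -1.9043, dy/dtau = 0.5181

Answer: x = -1.1710, y = -0.9370, dx/dtau = -1.9043, dy/dtau = 0.5181


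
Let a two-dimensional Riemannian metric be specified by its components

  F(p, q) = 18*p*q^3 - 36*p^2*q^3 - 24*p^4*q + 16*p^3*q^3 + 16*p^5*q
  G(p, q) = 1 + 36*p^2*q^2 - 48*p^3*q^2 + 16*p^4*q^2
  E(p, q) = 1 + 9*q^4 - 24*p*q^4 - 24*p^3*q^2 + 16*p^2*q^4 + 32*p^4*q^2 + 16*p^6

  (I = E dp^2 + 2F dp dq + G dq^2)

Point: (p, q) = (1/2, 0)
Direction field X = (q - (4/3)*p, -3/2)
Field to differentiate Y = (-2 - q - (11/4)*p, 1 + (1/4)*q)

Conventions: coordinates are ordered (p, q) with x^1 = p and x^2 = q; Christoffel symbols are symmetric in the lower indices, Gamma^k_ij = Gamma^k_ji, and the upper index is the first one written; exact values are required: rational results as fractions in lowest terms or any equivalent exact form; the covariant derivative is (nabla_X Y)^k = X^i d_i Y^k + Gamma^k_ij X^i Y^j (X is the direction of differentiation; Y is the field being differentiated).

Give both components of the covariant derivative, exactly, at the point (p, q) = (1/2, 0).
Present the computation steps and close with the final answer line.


E = 5/4, F = 0, G = 1 at the point
E_p = 3, E_q = 0, F_p = 0, F_q = -1, G_p = 0, G_q = 0
EG - F^2 = 5/4;  g^inv = (4/5) * [[1, 0], [0, 5/4]]
first-kind symbols [ij,l] = (1/2)(d_i g_jl + d_j g_il - d_l g_ij): [pp,p] = E_p/2 = 3/2, [pp,q] = F_p - E_q/2 = 0, [pq,p] = E_q/2 = 0, [pq,q] = G_p/2 = 0, [qq,p] = F_q - G_p/2 = -1, [qq,q] = G_q/2 = 0
Gamma^p_ij = (G*[ij,p] - F*[ij,q])/(EG - F^2), Gamma^q_ij = (E*[ij,q] - F*[ij,p])/(EG - F^2)
Gamma_ppp = 6/5, Gamma_ppq = 0, Gamma_pqq = -4/5, Gamma_qpp = 0, Gamma_qpq = 0, Gamma_qqq = 0
X = (-2/3, -3/2), Y = (-27/8, 1) at the point

Answer: (nabla_X Y)^p = 217/30, (nabla_X Y)^q = -3/8


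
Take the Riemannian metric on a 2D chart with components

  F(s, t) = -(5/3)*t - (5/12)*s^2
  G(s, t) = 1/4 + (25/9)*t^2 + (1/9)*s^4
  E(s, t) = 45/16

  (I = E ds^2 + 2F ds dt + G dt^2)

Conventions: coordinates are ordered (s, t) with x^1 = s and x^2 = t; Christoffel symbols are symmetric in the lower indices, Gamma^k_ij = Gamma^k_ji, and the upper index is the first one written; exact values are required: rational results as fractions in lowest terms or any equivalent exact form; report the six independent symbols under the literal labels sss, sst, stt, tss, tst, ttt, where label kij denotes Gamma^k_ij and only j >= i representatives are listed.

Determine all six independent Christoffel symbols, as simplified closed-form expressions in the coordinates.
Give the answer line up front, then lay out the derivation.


Answer: Gamma_sss = (-40*s^3 - 160*s*t)/(16*s^4 - 160*s^2*t + 580*t^2 + 81), Gamma_sst = (32*s^5 + 128*s^3*t)/(48*s^4 - 480*s^2*t + 1740*t^2 + 243), Gamma_stt = (-128*s^7 - 960*s^4 - 3200*s^3*t^2 - 288*s^3 + 6000*s^2*t - 2160)/(720*s^4 - 7200*s^2*t + 26100*t^2 + 3645), Gamma_tss = -270*s/(16*s^4 - 160*s^2*t + 580*t^2 + 81), Gamma_tst = 72*s^3/(16*s^4 - 160*s^2*t + 580*t^2 + 81), Gamma_ttt = (-32*s^5 - 128*s^3*t - 240*s^2 + 1740*t)/(48*s^4 - 480*s^2*t + 1740*t^2 + 243)

E = 45/16; F = -(5/3)*t - (5/12)*s^2; G = 1/4 + (25/9)*t^2 + (1/9)*s^4
Gamma^k_ij = (1/2) g^{kl} (d_i g_jl + d_j g_il - d_l g_ij), with g^inv = (1/(EG-F^2)) [[G, -F], [-F, E]]
first partials: E_s = 0, E_t = 0, F_s = -(5/6)*s, F_t = -5/3, G_s = (4/9)*s^3, G_t = (50/9)*t
D = EG - F^2 = 45/64 + (725/144)*t^2 - (25/18)*s^2*t + (5/36)*s^4
expanded: Gamma^s_ss = (G E_s - 2F F_s + F E_t)/(2D), Gamma^s_st = (G E_t - F G_s)/(2D), Gamma^s_tt = (2G F_t - G G_s - F G_t)/(2D), Gamma^t_ss = (2E F_s - E E_t - F E_s)/(2D), Gamma^t_st = (E G_s - F E_t)/(2D), Gamma^t_tt = (E G_t - 2F F_t + F G_s)/(2D); substitute and cancel common factors


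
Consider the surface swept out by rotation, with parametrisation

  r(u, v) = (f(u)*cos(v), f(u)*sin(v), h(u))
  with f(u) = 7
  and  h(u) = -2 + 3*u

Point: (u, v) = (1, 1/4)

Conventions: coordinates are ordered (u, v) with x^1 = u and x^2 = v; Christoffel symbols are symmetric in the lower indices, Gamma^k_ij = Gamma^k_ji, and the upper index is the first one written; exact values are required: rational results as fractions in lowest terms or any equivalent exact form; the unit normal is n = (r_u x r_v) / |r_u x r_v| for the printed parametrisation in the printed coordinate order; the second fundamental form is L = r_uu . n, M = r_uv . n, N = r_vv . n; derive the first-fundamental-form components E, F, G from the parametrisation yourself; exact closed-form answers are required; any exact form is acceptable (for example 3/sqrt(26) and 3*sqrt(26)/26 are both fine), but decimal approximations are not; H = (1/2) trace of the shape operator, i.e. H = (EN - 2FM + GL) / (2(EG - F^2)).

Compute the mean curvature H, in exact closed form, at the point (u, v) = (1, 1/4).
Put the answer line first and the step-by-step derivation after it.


Answer: H = 1/14

f = 7, f' = 0, f'' = 0, h' = 3, h'' = 0
E = 9, F = 0, G = 49; answer radicand W^2 = 9
unnormalised second-form numerators: l = 0, m = 0, n = 21; L = l/sqrt(9), and similarly M = m/sqrt(W^2), N = n/sqrt(W^2)
H = (E*n - 2*F*m + G*l) / (2*(EG - F^2)*sqrt(W^2)); E*n - 2*F*m + G*l = 189, EG - F^2 = 441, so H = (3/14)/sqrt(9)


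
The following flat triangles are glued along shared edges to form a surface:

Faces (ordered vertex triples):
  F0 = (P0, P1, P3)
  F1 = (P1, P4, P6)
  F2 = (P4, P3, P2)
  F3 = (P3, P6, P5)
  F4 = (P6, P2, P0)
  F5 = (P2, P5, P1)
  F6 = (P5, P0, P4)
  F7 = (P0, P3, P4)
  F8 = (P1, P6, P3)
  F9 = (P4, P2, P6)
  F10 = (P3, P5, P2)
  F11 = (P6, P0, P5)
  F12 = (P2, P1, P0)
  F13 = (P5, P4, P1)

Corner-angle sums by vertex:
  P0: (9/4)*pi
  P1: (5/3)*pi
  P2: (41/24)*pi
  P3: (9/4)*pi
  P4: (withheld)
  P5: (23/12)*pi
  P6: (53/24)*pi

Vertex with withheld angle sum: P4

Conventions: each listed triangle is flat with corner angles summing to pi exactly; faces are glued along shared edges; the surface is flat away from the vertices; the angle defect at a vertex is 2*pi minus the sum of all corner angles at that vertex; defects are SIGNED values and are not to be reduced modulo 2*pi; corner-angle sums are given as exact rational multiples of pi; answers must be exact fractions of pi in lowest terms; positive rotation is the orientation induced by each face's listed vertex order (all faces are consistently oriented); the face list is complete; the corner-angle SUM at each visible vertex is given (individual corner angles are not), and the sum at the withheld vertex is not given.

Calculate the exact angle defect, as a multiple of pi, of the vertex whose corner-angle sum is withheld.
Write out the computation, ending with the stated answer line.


V = 7, E = 21, F = 14; chi = V - E + F = 0
Gauss-Bonnet: total defect = 2*pi*chi = 0; visible defects sum to 0

Answer: defect(P4) = 0


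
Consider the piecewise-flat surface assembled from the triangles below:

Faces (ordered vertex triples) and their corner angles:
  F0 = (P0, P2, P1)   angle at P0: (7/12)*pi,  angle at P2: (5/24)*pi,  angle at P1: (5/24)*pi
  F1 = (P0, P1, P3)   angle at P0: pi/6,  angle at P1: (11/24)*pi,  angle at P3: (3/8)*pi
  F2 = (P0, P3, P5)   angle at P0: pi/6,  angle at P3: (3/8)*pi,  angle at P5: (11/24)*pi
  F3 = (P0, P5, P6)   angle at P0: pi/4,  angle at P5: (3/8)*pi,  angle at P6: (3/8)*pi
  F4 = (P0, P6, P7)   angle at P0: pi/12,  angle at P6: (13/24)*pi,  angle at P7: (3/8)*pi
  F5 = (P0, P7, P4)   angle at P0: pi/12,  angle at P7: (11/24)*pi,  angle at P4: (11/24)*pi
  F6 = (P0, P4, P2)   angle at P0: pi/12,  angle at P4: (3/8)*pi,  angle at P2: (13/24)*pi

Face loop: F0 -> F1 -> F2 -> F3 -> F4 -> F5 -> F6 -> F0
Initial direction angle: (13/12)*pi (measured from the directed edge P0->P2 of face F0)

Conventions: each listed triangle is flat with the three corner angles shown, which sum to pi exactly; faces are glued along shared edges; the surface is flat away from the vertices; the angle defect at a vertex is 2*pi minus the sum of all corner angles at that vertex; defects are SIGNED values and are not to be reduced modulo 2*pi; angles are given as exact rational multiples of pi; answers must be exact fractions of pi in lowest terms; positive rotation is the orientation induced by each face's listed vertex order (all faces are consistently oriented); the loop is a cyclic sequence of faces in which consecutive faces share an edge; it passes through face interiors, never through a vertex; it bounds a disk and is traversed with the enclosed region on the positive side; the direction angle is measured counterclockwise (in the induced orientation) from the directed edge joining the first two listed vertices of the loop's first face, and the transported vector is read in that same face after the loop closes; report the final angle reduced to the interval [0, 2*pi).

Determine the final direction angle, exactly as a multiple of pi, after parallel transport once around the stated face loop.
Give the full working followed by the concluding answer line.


enclosed vertex P0: corner angles sum to (17/12)*pi, defect = 2*pi - (17/12)*pi = (7/12)*pi
holonomy = initial angle + sum of enclosed defects (mod 2*pi), positive in the induced orientation
final angle = (13/12)*pi + (7/12)*pi = (5/3)*pi (mod 2*pi)

Answer: final direction angle = (5/3)*pi


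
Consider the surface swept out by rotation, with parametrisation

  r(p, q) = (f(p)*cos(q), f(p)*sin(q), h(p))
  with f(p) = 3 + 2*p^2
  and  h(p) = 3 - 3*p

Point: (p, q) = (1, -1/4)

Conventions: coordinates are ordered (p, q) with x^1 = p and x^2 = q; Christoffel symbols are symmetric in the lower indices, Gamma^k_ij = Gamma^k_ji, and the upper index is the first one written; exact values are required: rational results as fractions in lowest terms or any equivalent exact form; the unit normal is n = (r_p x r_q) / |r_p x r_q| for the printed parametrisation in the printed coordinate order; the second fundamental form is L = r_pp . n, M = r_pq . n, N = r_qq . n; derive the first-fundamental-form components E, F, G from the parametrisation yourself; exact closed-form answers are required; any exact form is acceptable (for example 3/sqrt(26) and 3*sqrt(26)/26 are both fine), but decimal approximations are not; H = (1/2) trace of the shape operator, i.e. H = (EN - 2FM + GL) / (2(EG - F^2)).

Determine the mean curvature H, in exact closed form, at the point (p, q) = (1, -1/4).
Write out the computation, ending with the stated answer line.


f = 5, f' = 4, f'' = 4, h' = -3, h'' = 0
E = 25, F = 0, G = 25; answer radicand W^2 = 25
unnormalised second-form numerators: l = 12, m = 0, n = -15; L = l/sqrt(25), and similarly M = m/sqrt(W^2), N = n/sqrt(W^2)
H = (E*n - 2*F*m + G*l) / (2*(EG - F^2)*sqrt(W^2)); E*n - 2*F*m + G*l = -75, EG - F^2 = 625, so H = (-3/50)/sqrt(25)

Answer: H = -3/250


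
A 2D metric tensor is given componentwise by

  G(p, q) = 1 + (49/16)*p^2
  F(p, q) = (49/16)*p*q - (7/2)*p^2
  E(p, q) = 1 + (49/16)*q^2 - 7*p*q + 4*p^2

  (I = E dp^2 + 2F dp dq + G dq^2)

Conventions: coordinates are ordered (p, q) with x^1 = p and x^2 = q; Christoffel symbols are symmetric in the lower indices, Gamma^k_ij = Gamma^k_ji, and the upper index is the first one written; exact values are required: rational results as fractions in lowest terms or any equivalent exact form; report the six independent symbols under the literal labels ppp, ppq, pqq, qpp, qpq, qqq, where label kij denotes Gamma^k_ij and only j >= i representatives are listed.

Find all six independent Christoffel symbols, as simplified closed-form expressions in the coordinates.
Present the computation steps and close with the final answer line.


E = 1 + (49/16)*q^2 - 7*p*q + 4*p^2; F = (49/16)*p*q - (7/2)*p^2; G = 1 + (49/16)*p^2
Gamma^k_ij = (1/2) g^{kl} (d_i g_jl + d_j g_il - d_l g_ij), with g^inv = (1/(EG-F^2)) [[G, -F], [-F, E]]
first partials: E_p = -7*q + 8*p, E_q = (49/8)*q - 7*p, F_p = (49/16)*q - 7*p, F_q = (49/16)*p, G_p = (49/8)*p, G_q = 0
D = EG - F^2 = 1 + (49/16)*q^2 - 7*p*q + (113/16)*p^2
expanded: Gamma^p_pp = (G E_p - 2F F_p + F E_q)/(2D), Gamma^p_pq = (G E_q - F G_p)/(2D), Gamma^p_qq = (2G F_q - G G_p - F G_q)/(2D), Gamma^q_pp = (2E F_p - E E_q - F E_p)/(2D), Gamma^q_pq = (E G_p - F E_q)/(2D), Gamma^q_qq = (E G_q - 2F F_q + F G_p)/(2D); substitute and cancel common factors

Answer: Gamma_ppp = (64*p - 56*q)/(113*p^2 - 112*p*q + 49*q^2 + 16), Gamma_ppq = (-56*p + 49*q)/(113*p^2 - 112*p*q + 49*q^2 + 16), Gamma_pqq = 0, Gamma_qpp = -56*p/(113*p^2 - 112*p*q + 49*q^2 + 16), Gamma_qpq = 49*p/(113*p^2 - 112*p*q + 49*q^2 + 16), Gamma_qqq = 0


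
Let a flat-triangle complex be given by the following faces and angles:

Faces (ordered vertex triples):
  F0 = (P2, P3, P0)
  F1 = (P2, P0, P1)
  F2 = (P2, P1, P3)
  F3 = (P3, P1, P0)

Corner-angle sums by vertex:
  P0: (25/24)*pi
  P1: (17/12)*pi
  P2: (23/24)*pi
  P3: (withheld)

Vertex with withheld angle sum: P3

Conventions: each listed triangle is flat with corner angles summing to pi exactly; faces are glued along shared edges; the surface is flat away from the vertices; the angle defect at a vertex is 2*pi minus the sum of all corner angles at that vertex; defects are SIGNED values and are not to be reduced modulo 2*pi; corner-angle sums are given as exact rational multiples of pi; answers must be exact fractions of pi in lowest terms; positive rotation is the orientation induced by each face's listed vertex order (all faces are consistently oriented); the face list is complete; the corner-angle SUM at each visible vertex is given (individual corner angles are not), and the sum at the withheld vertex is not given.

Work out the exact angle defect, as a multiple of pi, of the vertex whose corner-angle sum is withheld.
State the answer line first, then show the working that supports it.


Answer: defect(P3) = (17/12)*pi

V = 4, E = 6, F = 4; chi = V - E + F = 2
Gauss-Bonnet: total defect = 2*pi*chi = 4*pi; visible defects sum to (31/12)*pi


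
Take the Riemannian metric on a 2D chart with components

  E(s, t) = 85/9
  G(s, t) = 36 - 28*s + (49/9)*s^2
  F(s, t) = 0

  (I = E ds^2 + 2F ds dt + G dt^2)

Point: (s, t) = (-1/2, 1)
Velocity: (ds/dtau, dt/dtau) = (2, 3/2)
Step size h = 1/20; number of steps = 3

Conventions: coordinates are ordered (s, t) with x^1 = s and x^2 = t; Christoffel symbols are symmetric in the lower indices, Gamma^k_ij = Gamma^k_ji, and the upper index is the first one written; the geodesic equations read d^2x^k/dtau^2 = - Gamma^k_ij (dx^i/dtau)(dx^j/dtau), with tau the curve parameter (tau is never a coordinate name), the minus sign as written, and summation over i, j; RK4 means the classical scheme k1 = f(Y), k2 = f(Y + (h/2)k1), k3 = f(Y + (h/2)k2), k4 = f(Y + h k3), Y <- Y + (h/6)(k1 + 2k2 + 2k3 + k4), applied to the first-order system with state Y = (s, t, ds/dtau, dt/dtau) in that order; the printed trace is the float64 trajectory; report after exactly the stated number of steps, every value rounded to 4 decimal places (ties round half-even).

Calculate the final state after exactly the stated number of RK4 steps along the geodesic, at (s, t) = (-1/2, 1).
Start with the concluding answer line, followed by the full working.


Answer: s = -0.2492, t = 1.2464, ds/dtau = 1.3144, dt/dtau = 1.7786

f(Y) = (ds/dtau, dt/dtau, -Gamma^s_ij Y'^i Y'^j, -Gamma^t_ij Y'^i Y'^j) with the Gammas evaluated at the stage position; h = 0.050000; intermediate values shown to 6 dp
step 0: s = -0.5000, t = 1.0000, ds/dtau = 2.0000, dt/dtau = 1.5000
step 1:
  k1: at (s, t) = (-0.500000, 1.000000), (ds/dtau, dt/dtau) = (2.000000, 1.500000); Gamma_sss = 0.000000, Gamma_sst = 0.000000, Gamma_stt = 1.770588, Gamma_tss = 0.000000, Gamma_tst = -0.325581, Gamma_ttt = 0.000000; k1 = (2.000000, 1.500000, -3.983824, 1.953488)
  k2: at (s, t) = (-0.450000, 1.037500), (ds/dtau, dt/dtau) = (1.900404, 1.548837); Gamma_sss = 0.000000, Gamma_sst = 0.000000, Gamma_stt = 1.741765, Gamma_tss = 0.000000, Gamma_tst = -0.330969, Gamma_ttt = 0.000000; k2 = (1.900404, 1.548837, -4.178314, 1.948361)
  k3: at (s, t) = (-0.452490, 1.038721), (ds/dtau, dt/dtau) = (1.895542, 1.548709); Gamma_sss = 0.000000, Gamma_sst = 0.000000, Gamma_stt = 1.743200, Gamma_tss = 0.000000, Gamma_tst = -0.330697, Gamma_ttt = 0.000000; k3 = (1.895542, 1.548709, -4.181065, 1.941615)
  k4: at (s, t) = (-0.405223, 1.077435), (ds/dtau, dt/dtau) = (1.790947, 1.597081); Gamma_sss = 0.000000, Gamma_sst = 0.000000, Gamma_stt = 1.715952, Gamma_tss = 0.000000, Gamma_tst = -0.335948, Gamma_ttt = 0.000000; k4 = (1.790947, 1.597081, -4.376822, 1.921815)
  Y <- Y + (h/6)(k1 + 2k2 + 2k3 + k4): s = -0.4051, t = 1.0774, ds/dtau = 1.7910, dt/dtau = 1.5971
step 2:
  k1: at (s, t) = (-0.405143, 1.077435), (ds/dtau, dt/dtau) = (1.791005, 1.597127); Gamma_sss = 0.000000, Gamma_sst = 0.000000, Gamma_stt = 1.715906, Gamma_tss = 0.000000, Gamma_tst = -0.335957, Gamma_ttt = 0.000000; k1 = (1.791005, 1.597127, -4.376959, 1.921985)
  k2: at (s, t) = (-0.360368, 1.117363), (ds/dtau, dt/dtau) = (1.681581, 1.645177); Gamma_sss = 0.000000, Gamma_sst = 0.000000, Gamma_stt = 1.690094, Gamma_tss = 0.000000, Gamma_tst = -0.341088, Gamma_ttt = 0.000000; k2 = (1.681581, 1.645177, -4.574421, 1.887237)
  k3: at (s, t) = (-0.363103, 1.118564), (ds/dtau, dt/dtau) = (1.676644, 1.644308); Gamma_sss = 0.000000, Gamma_sst = 0.000000, Gamma_stt = 1.691671, Gamma_tss = 0.000000, Gamma_tst = -0.340770, Gamma_ttt = 0.000000; k3 = (1.676644, 1.644308, -4.573855, 1.878950)
  k4: at (s, t) = (-0.321311, 1.159650), (ds/dtau, dt/dtau) = (1.562312, 1.691075); Gamma_sss = 0.000000, Gamma_sst = 0.000000, Gamma_stt = 1.667579, Gamma_tss = 0.000000, Gamma_tst = -0.345693, Gamma_ttt = 0.000000; k4 = (1.562312, 1.691075, -4.768832, 1.826633)
  Y <- Y + (h/6)(k1 + 2k2 + 2k3 + k4): s = -0.3212, t = 1.1597, ds/dtau = 1.5623, dt/dtau = 1.6911
step 3:
  k1: at (s, t) = (-0.321228, 1.159661), (ds/dtau, dt/dtau) = (1.562319, 1.691135); Gamma_sss = 0.000000, Gamma_sst = 0.000000, Gamma_stt = 1.667532, Gamma_tss = 0.000000, Gamma_tst = -0.345703, Gamma_ttt = 0.000000; k1 = (1.562319, 1.691135, -4.769039, 1.826758)
  k2: at (s, t) = (-0.282170, 1.201940), (ds/dtau, dt/dtau) = (1.443093, 1.736804); Gamma_sss = 0.000000, Gamma_sst = 0.000000, Gamma_stt = 1.645016, Gamma_tss = 0.000000, Gamma_tst = -0.350435, Gamma_ttt = 0.000000; k2 = (1.443093, 1.736804, -4.962173, 1.756638)
  k3: at (s, t) = (-0.285151, 1.203081), (ds/dtau, dt/dtau) = (1.438264, 1.735051); Gamma_sss = 0.000000, Gamma_sst = 0.000000, Gamma_stt = 1.646734, Gamma_tss = 0.000000, Gamma_tst = -0.350069, Gamma_ttt = 0.000000; k3 = (1.438264, 1.735051, -4.957334, 1.747168)
  k4: at (s, t) = (-0.249315, 1.246414), (ds/dtau, dt/dtau) = (1.314452, 1.778494); Gamma_sss = 0.000000, Gamma_sst = 0.000000, Gamma_stt = 1.626076, Gamma_tss = 0.000000, Gamma_tst = -0.354516, Gamma_ttt = 0.000000; k4 = (1.314452, 1.778494, -5.143343, 1.657538)
  Y <- Y + (h/6)(k1 + 2k2 + 2k3 + k4): s = -0.2492, t = 1.2464, ds/dtau = 1.3144, dt/dtau = 1.7786


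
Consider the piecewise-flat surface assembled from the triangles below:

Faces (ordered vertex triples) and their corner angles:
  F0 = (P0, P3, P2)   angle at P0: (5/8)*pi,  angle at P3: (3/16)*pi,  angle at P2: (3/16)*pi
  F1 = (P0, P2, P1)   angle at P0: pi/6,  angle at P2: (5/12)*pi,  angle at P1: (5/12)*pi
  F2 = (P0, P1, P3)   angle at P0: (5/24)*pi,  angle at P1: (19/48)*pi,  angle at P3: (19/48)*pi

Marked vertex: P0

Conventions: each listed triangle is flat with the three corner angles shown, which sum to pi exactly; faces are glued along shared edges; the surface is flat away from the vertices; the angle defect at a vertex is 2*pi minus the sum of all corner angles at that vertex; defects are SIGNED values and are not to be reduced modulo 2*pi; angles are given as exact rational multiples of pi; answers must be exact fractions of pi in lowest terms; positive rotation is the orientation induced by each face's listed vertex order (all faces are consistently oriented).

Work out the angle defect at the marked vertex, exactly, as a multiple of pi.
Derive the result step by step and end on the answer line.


Sum of corner angles at P0: pi
defect = 2*pi - pi

Answer: defect(P0) = pi


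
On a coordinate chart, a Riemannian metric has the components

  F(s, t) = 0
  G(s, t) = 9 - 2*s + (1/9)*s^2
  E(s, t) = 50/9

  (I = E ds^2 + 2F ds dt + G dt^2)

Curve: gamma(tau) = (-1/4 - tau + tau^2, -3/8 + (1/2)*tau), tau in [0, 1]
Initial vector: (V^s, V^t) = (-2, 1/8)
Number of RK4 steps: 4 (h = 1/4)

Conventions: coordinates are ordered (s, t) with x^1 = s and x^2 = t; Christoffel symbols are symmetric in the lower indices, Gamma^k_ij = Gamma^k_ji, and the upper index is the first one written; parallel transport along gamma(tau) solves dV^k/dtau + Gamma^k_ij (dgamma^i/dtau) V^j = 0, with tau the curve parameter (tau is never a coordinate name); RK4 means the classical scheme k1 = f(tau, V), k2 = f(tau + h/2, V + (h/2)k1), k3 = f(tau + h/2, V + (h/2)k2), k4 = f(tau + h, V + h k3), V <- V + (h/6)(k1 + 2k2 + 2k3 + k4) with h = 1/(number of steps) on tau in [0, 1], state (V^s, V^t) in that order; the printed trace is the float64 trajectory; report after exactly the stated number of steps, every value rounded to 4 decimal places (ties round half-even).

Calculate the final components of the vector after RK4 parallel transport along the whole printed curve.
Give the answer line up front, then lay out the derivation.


Answer: V^s = -2.0066, V^t = 0.0167

gamma'(tau) = (-1 + 2*tau, 1/2); f(tau, V)^k = -Gamma^k_ij(gamma(tau)) gamma'^i(tau) V^j; h = 1/4; intermediate values shown to 6 dp
curve data and Christoffel symbols at the stage parameters:
  tau = 0.000000: gamma = (-0.250000, -0.375000), gamma' = (-1.000000, 0.500000); Gamma_sss = 0.000000, Gamma_sst = 0.000000, Gamma_stt = 0.185000, Gamma_tss = 0.000000, Gamma_tst = -0.108108, Gamma_ttt = 0.000000
  tau = 0.125000: gamma = (-0.359375, -0.312500), gamma' = (-0.750000, 0.500000); Gamma_sss = 0.000000, Gamma_sst = 0.000000, Gamma_stt = 0.187188, Gamma_tss = 0.000000, Gamma_tst = -0.106845, Gamma_ttt = 0.000000
  tau = 0.250000: gamma = (-0.437500, -0.250000), gamma' = (-0.500000, 0.500000); Gamma_sss = 0.000000, Gamma_sst = 0.000000, Gamma_stt = 0.188750, Gamma_tss = 0.000000, Gamma_tst = -0.105960, Gamma_ttt = 0.000000
  tau = 0.375000: gamma = (-0.484375, -0.187500), gamma' = (-0.250000, 0.500000); Gamma_sss = 0.000000, Gamma_sst = 0.000000, Gamma_stt = 0.189687, Gamma_tss = 0.000000, Gamma_tst = -0.105437, Gamma_ttt = 0.000000
  tau = 0.500000: gamma = (-0.500000, -0.125000), gamma' = (0.000000, 0.500000); Gamma_sss = 0.000000, Gamma_sst = 0.000000, Gamma_stt = 0.190000, Gamma_tss = 0.000000, Gamma_tst = -0.105263, Gamma_ttt = 0.000000
  tau = 0.625000: gamma = (-0.484375, -0.062500), gamma' = (0.250000, 0.500000); Gamma_sss = 0.000000, Gamma_sst = 0.000000, Gamma_stt = 0.189687, Gamma_tss = 0.000000, Gamma_tst = -0.105437, Gamma_ttt = 0.000000
  tau = 0.750000: gamma = (-0.437500, 0.000000), gamma' = (0.500000, 0.500000); Gamma_sss = 0.000000, Gamma_sst = 0.000000, Gamma_stt = 0.188750, Gamma_tss = 0.000000, Gamma_tst = -0.105960, Gamma_ttt = 0.000000
  tau = 0.875000: gamma = (-0.359375, 0.062500), gamma' = (0.750000, 0.500000); Gamma_sss = 0.000000, Gamma_sst = 0.000000, Gamma_stt = 0.187188, Gamma_tss = 0.000000, Gamma_tst = -0.106845, Gamma_ttt = 0.000000
  tau = 1.000000: gamma = (-0.250000, 0.125000), gamma' = (1.000000, 0.500000); Gamma_sss = 0.000000, Gamma_sst = 0.000000, Gamma_stt = 0.185000, Gamma_tss = 0.000000, Gamma_tst = -0.108108, Gamma_ttt = 0.000000
step 0: V^s = -2.0000, V^t = 0.1250
step 1: k1 = (-0.011562, -0.121622), k2 = (-0.010276, -0.115720), k3 = (-0.010345, -0.115771), k4 = (-0.009065, -0.111186); V <- V + (h/6)(k1 + 2k2 + 2k3 + k4): V^s = -2.0026, V^t = 0.0960
step 2: k1 = (-0.009061, -0.111183), k2 = (-0.007788, -0.107797), k3 = (-0.007828, -0.107799), k4 = (-0.006561, -0.105502); V <- V + (h/6)(k1 + 2k2 + 2k3 + k4): V^s = -2.0045, V^t = 0.0690
step 3: k1 = (-0.006556, -0.105502), k2 = (-0.005295, -0.104247), k3 = (-0.005310, -0.104235), k4 = (-0.004054, -0.103995); V <- V + (h/6)(k1 + 2k2 + 2k3 + k4): V^s = -2.0059, V^t = 0.0429
step 4: k1 = (-0.004050, -0.103997), k2 = (-0.002800, -0.104788), k3 = (-0.002790, -0.104787), k4 = (-0.001546, -0.106655); V <- V + (h/6)(k1 + 2k2 + 2k3 + k4): V^s = -2.0066, V^t = 0.0167


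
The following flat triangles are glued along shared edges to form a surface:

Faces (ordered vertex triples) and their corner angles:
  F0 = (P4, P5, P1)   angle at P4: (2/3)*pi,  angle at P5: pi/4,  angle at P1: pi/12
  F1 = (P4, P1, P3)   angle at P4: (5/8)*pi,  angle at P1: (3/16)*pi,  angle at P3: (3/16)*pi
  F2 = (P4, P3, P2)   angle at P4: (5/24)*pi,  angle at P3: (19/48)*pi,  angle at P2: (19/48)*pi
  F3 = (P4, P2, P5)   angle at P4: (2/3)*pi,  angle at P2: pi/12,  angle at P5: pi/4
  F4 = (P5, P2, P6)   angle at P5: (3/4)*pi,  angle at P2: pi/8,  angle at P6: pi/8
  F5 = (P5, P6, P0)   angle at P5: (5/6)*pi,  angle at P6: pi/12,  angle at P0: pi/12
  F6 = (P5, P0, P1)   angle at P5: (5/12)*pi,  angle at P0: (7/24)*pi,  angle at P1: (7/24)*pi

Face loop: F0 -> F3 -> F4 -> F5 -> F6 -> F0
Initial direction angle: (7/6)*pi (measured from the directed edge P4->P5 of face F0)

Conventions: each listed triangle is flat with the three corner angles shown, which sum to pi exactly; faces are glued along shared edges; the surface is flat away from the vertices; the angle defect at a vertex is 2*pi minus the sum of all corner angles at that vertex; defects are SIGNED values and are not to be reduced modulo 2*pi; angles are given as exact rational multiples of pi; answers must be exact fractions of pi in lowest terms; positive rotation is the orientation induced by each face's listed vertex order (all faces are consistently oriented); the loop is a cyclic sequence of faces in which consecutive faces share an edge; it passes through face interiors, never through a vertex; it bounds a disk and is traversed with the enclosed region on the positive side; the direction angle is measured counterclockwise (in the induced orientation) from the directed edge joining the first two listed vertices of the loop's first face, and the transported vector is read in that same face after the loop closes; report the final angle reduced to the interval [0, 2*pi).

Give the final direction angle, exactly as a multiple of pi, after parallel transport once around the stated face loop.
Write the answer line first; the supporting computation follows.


Answer: final direction angle = (2/3)*pi

enclosed vertex P5: corner angles sum to (5/2)*pi, defect = 2*pi - (5/2)*pi = -pi/2
by Gauss-Bonnet the loop rotates the vector by the enclosed defect sum (positive orientation, mod 2*pi)
final angle = (7/6)*pi - pi/2 = (2/3)*pi (mod 2*pi)


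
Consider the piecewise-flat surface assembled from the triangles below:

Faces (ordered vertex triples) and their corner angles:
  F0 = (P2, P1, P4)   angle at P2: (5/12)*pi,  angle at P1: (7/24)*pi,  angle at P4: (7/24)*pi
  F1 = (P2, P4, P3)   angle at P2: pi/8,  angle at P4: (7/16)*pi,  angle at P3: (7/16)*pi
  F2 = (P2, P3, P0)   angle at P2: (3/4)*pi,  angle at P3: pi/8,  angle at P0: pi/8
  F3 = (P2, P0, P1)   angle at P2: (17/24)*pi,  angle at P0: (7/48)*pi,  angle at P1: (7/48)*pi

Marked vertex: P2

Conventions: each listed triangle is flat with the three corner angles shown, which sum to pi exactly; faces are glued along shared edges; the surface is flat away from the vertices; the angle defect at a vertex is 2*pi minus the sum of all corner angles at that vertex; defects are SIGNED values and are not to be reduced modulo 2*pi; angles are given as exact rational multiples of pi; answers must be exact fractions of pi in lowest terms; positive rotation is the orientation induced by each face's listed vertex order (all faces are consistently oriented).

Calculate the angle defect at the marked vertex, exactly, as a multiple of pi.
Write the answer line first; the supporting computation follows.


Answer: defect(P2) = 0

Sum of corner angles at P2: 2*pi
defect = 2*pi - 2*pi


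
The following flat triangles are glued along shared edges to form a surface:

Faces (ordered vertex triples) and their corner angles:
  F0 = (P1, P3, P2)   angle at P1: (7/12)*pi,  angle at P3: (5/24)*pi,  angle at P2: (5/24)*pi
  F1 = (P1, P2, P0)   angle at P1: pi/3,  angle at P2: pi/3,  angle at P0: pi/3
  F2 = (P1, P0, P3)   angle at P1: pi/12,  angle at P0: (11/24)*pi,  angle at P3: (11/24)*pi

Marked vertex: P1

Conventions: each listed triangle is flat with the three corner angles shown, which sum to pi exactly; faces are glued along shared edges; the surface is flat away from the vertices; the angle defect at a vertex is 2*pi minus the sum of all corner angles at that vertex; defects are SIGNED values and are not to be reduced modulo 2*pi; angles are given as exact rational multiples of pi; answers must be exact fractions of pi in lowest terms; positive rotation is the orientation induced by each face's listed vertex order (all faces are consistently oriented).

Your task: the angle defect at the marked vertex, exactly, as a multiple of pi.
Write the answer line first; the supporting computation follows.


Answer: defect(P1) = pi

Sum of corner angles at P1: pi
defect = 2*pi - pi


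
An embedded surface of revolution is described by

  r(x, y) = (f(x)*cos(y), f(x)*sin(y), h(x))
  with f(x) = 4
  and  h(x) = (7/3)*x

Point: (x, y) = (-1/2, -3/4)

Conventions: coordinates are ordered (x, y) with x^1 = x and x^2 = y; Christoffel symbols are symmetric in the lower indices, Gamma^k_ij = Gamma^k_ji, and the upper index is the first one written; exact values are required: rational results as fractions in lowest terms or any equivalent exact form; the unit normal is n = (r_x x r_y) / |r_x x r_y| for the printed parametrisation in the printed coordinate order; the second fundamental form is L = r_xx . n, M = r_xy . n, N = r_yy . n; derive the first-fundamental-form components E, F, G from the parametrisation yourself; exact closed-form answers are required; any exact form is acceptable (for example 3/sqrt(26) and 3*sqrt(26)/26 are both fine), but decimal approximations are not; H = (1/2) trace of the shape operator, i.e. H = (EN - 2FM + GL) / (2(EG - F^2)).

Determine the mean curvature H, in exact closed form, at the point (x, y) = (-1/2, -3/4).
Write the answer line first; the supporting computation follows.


Answer: H = 1/8

f = 4, f' = 0, f'' = 0, h' = 7/3, h'' = 0
E = 49/9, F = 0, G = 16; answer radicand W^2 = 49/9
unnormalised second-form numerators: l = 0, m = 0, n = 28/3; L = l/sqrt(49/9), and similarly M = m/sqrt(W^2), N = n/sqrt(W^2)
H = (E*n - 2*F*m + G*l) / (2*(EG - F^2)*sqrt(W^2)); E*n - 2*F*m + G*l = 1372/27, EG - F^2 = 784/9, so H = (7/24)/sqrt(49/9)


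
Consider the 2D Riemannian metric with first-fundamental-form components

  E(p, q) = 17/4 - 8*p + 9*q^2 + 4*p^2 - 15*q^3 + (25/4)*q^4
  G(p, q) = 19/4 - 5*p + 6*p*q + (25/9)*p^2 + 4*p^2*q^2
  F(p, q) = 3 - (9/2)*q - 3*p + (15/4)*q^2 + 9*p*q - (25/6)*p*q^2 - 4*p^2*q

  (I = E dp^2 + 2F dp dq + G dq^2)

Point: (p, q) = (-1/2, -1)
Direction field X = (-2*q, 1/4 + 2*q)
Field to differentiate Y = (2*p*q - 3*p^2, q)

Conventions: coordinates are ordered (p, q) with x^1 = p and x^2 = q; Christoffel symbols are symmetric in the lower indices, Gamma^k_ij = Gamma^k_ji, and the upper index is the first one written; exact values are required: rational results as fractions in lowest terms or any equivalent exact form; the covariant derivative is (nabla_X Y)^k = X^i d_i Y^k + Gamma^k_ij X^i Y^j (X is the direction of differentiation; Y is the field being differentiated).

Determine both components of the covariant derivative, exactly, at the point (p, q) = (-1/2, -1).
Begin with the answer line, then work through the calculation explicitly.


Answer: (nabla_X Y)^p = 781577/75636, (nabla_X Y)^q = -132511/12606

E = 79/2, F = 61/3, G = 215/18 at the point
E_p = -12, E_q = -88, F_p = -121/6, F_q = -65/3, G_p = -160/9, G_q = -5
EG - F^2 = 2101/36;  g^inv = (36/2101) * [[215/18, -61/3], [-61/3, 79/2]]
first-kind symbols [ij,l] = (1/2)(d_i g_jl + d_j g_il - d_l g_ij): [pp,p] = E_p/2 = -6, [pp,q] = F_p - E_q/2 = 143/6, [pq,p] = E_q/2 = -44, [pq,q] = G_p/2 = -80/9, [qq,p] = F_q - G_p/2 = -115/9, [qq,q] = G_q/2 = -5/2
Gamma^p_ij = (G*[ij,p] - F*[ij,q])/(EG - F^2), Gamma^q_ij = (E*[ij,q] - F*[ij,p])/(EG - F^2)
Gamma_ppp = -20026/2101, Gamma_ppq = -37240/6303, Gamma_pqq = -32980/18909, Gamma_qpp = 38283/2101, Gamma_qpq = 19568/2101, Gamma_qqq = 17395/6303
X = (2, -7/4), Y = (1/4, -1) at the point


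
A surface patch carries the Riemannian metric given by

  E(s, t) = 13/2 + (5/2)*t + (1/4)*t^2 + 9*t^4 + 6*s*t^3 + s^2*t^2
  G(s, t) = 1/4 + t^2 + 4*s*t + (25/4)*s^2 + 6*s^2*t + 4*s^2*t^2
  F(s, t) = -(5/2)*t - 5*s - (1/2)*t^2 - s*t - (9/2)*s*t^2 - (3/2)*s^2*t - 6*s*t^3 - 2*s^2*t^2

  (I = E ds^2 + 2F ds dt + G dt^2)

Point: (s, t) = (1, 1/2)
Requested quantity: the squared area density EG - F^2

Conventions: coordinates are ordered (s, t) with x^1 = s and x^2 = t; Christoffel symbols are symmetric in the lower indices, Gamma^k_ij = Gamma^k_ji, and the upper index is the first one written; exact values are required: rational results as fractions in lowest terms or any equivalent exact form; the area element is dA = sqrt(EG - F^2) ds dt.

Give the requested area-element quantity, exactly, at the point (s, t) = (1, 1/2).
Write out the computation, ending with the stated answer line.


E = 75/8, F = -10, G = 51/4; EG - F^2 = 625/32

Answer: EG - F^2 = 625/32


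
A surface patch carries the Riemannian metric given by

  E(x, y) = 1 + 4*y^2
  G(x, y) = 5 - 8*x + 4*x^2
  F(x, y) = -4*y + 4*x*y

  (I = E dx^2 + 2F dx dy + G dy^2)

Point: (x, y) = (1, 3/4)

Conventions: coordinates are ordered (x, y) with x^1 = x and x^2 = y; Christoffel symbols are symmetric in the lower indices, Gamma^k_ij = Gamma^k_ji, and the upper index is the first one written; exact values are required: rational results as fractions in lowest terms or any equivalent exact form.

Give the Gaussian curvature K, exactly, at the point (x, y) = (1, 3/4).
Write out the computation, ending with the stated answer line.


E = 13/4, F = 0, G = 1, EG - F^2 = 13/4 at the point
E_x = 0, E_y = 6, F_x = 3, F_y = 0, G_x = 0, G_y = 0
E_yy = 8, F_xy = 4, G_xx = 8
The intrinsic route: Brioschi's K = (det M1 - det M2)/(EG - F^2)^2.
M1 = [[-E_yy/2 + F_xy - G_xx/2, E_x/2, F_x - E_y/2], [F_y - G_x/2, E, F], [G_y/2, F, G]] = [[-4, 0, 0], [0, 13/4, 0], [0, 0, 1]]; det M1 = -13
M2 = [[0, E_y/2, G_x/2], [E_y/2, E, F], [G_x/2, F, G]] = [[0, 3, 0], [3, 13/4, 0], [0, 0, 1]]; det M2 = -9
det M1 - det M2 = -4; K = -4 / (13/4)^2 = -64/169

Answer: K = -64/169


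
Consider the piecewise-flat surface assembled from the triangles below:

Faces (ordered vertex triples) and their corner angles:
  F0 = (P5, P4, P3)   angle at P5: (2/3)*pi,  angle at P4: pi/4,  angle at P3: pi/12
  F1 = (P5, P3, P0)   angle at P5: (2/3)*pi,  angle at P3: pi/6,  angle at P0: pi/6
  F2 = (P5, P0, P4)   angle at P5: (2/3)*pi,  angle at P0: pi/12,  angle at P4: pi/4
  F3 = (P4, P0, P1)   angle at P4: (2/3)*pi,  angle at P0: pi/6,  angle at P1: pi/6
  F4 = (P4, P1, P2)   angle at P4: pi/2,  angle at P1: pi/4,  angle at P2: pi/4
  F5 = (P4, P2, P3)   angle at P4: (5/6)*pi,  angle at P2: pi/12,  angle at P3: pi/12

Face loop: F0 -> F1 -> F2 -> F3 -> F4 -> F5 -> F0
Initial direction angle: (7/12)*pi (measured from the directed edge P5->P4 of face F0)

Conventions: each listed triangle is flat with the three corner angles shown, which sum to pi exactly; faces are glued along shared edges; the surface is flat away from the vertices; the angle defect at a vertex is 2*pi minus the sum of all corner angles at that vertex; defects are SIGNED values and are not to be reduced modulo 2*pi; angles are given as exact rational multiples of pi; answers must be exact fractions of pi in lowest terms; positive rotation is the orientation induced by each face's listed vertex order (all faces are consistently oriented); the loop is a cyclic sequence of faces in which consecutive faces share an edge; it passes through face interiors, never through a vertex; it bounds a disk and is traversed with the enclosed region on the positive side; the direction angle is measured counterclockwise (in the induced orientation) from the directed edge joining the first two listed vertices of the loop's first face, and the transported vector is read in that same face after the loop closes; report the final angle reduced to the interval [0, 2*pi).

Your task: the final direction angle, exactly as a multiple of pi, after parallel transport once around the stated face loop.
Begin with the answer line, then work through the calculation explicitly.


Answer: final direction angle = pi/12

enclosed vertex P4: corner angles sum to (5/2)*pi, defect = 2*pi - (5/2)*pi = -pi/2
enclosed vertex P5: corner angles sum to 2*pi, defect = 2*pi - 2*pi = 0
the rotation equals the total enclosed defect, so the final angle is initial + defects (mod 2*pi)
final angle = (7/12)*pi - pi/2 = pi/12 (mod 2*pi)
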